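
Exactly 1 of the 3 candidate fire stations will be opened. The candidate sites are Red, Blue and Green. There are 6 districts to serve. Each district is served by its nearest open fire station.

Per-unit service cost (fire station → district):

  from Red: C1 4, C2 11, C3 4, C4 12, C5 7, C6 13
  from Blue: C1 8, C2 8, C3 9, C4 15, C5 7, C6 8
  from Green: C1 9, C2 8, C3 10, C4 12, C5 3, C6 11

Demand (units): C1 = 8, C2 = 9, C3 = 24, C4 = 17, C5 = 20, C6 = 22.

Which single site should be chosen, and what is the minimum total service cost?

Choose Red only; total service cost 857.

With exactly 1 open, each district uses its cheapest among the chosen.
{Red}: C1→Red 4·8=32, C2→Red 11·9=99, C3→Red 4·24=96, C4→Red 12·17=204, C5→Red 7·20=140, C6→Red 13·22=286. Service cost 857.
{Green}: service cost 890
{Blue}: service cost 923
Among all 3 size-1 choices, {Red} is lowest.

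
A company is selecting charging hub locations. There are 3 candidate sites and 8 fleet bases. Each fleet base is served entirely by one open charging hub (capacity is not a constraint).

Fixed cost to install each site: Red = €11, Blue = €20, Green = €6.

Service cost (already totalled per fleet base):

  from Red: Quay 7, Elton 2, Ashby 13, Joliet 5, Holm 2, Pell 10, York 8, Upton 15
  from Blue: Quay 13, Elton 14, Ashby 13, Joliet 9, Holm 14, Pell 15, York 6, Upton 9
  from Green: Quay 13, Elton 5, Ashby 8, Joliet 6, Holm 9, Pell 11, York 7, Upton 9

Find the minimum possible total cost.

Minimum total cost: 67

For any fixed open set, each fleet base goes to its cheapest open site; total = fixed + service.
{Red, Green}: Quay→Red 7, Elton→Red 2, Ashby→Green 8, Joliet→Red 5, Holm→Red 2, Pell→Red 10, York→Green 7, Upton→Green 9. Service 50; fixed 17; total 67.
{Red}: Quay→Red 7, Elton→Red 2, Ashby→Red 13, Joliet→Red 5, Holm→Red 2, Pell→Red 10, York→Red 8, Upton→Red 15. Service 62; fixed 11; total 73.
{Green}: service 68 + fixed 6 = 74
{Red, Blue, Green}: service 49 + fixed 37 = 86
No other subset beats 67.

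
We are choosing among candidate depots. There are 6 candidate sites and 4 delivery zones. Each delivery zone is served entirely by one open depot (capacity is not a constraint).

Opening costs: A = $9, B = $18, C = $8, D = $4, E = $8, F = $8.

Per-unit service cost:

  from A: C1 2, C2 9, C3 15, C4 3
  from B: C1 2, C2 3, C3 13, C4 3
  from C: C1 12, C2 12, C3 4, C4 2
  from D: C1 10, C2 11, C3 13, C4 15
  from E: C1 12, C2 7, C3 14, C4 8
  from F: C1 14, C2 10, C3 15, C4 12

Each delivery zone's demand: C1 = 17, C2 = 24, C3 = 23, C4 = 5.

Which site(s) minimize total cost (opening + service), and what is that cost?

Open B and C; minimum total cost 234.

For any fixed open set, each delivery zone goes to its cheapest open site; total = fixed + service.
{B, C}: C1→B 2·17=34, C2→B 3·24=72, C3→C 4·23=92, C4→C 2·5=10. Service 208; fixed 26; total 234.
{B, C, D}: service 208 + fixed 30 = 238
{B, C, E}: C1→B 2·17=34, C2→B 3·24=72, C3→C 4·23=92, C4→C 2·5=10. Service 208; fixed 34; total 242.
{A, B, C, D, E, F}: C1→A 2·17=34, C2→B 3·24=72, C3→C 4·23=92, C4→C 2·5=10. Service 208; fixed 55; total 263.
No other subset beats 234.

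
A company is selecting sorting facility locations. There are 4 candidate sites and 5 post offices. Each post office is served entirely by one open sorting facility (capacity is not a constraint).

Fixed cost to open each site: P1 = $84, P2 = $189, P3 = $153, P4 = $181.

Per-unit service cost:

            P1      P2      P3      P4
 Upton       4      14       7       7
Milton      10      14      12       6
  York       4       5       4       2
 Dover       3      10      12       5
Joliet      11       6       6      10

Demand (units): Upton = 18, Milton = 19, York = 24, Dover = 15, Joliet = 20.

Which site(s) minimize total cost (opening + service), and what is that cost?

For any fixed open set, each post office goes to its cheapest open site; total = fixed + service.
{P1}: Upton→P1 4·18=72, Milton→P1 10·19=190, York→P1 4·24=96, Dover→P1 3·15=45, Joliet→P1 11·20=220. Service 623; fixed 84; total 707.
{P1, P4}: service 479 + fixed 265 = 744
{P4}: Upton→P4 7·18=126, Milton→P4 6·19=114, York→P4 2·24=48, Dover→P4 5·15=75, Joliet→P4 10·20=200. Service 563; fixed 181; total 744.
{P1, P2, P3, P4}: service 399 + fixed 607 = 1006
(All 15 nonempty subsets were checked; P1 only is lowest.)

Open P1 only; minimum total cost 707.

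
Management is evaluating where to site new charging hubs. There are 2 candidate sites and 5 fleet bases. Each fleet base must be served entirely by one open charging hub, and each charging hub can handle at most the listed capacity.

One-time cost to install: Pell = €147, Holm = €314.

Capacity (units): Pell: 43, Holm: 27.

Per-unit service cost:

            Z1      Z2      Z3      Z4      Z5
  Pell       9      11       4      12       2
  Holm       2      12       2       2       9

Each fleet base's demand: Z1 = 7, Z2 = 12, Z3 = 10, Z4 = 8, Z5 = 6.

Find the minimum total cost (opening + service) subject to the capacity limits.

Open {Pell}: Z1→Pell 9·7=63, Z2→Pell 11·12=132, Z3→Pell 4·10=40, Z4→Pell 12·8=96, Z5→Pell 2·6=12.
Loads: Pell carries 43/43. Service 343; fixed 147; total 490.
Next best feasible plan costs 655.

Minimum total cost: 490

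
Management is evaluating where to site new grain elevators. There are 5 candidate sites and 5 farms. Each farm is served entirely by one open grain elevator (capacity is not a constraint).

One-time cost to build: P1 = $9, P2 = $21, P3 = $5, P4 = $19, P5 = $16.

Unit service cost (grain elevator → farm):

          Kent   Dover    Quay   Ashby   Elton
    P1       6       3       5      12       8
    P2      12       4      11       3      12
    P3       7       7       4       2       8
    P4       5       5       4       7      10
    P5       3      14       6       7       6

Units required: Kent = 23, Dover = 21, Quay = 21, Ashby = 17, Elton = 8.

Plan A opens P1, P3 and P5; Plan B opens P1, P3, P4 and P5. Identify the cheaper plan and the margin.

Plan A is cheaper by 19.

Plan A: {P1, P3, P5}: Kent→P5 3·23=69, Dover→P1 3·21=63, Quay→P3 4·21=84, Ashby→P3 2·17=34, Elton→P5 6·8=48. Service 298; fixed 30; total 328.
Plan B: {P1, P3, P4, P5}: Kent→P5 3·23=69, Dover→P1 3·21=63, Quay→P3 4·21=84, Ashby→P3 2·17=34, Elton→P5 6·8=48. Service 298; fixed 49; total 347.
Difference: |328 − 347| = 19.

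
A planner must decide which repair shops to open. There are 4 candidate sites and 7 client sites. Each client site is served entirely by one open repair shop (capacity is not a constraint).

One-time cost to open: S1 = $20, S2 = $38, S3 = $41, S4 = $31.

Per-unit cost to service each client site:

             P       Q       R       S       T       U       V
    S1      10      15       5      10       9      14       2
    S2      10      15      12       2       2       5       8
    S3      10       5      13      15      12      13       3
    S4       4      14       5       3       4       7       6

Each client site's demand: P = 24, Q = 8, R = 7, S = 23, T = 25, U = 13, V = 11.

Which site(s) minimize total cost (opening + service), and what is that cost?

Open S2, S3 and S4; minimum total cost 475.

For any fixed open set, each client site goes to its cheapest open site; total = fixed + service.
{S2, S3, S4}: P→S4 4·24=96, Q→S3 5·8=40, R→S4 5·7=35, S→S2 2·23=46, T→S2 2·25=50, U→S2 5·13=65, V→S3 3·11=33. Service 365; fixed 110; total 475.
{S1, S2, S3, S4}: P→S4 4·24=96, Q→S3 5·8=40, R→S1 5·7=35, S→S2 2·23=46, T→S2 2·25=50, U→S2 5·13=65, V→S1 2·11=22. Service 354; fixed 130; total 484.
{S1, S2, S4}: service 426 + fixed 89 = 515
{S1}: service 1054 + fixed 20 = 1074
No other subset beats 475.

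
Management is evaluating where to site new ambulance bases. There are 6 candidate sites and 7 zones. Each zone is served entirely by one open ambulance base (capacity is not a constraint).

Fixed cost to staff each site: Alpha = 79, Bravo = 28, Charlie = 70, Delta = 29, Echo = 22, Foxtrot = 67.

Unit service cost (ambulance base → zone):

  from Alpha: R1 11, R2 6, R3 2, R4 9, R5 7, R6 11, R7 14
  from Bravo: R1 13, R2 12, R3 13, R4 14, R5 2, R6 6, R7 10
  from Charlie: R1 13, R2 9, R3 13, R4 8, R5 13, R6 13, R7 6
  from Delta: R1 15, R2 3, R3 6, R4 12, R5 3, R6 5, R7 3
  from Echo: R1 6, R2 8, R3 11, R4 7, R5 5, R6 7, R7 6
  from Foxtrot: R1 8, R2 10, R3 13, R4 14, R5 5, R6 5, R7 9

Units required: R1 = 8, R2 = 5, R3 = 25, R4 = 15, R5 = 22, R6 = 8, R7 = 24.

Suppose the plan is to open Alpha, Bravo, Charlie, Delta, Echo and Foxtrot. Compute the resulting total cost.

Total cost: 669

Each zone is assigned to its cheapest site among the open ones.
{Alpha, Bravo, Charlie, Delta, Echo, Foxtrot}: R1→Echo 6·8=48, R2→Delta 3·5=15, R3→Alpha 2·25=50, R4→Echo 7·15=105, R5→Bravo 2·22=44, R6→Delta 5·8=40, R7→Delta 3·24=72. Service 374; fixed 295; total 669.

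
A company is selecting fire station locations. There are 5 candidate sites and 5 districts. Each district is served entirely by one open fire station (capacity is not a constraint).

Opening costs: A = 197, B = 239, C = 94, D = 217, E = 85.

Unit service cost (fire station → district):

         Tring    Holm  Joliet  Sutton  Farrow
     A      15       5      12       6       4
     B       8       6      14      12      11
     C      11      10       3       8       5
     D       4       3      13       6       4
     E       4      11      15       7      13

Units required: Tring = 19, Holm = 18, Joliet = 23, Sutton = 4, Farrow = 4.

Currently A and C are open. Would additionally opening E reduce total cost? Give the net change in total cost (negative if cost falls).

Current service cost with {A, C}: 408.
Adding E: each district re-picks its cheapest; new service cost 275, saving 133.
Extra fixed cost: 85. Net change = 85 − 133 = -48.
(Totals: 699 → 651.)

Yes — net change −48 (cost falls by 48).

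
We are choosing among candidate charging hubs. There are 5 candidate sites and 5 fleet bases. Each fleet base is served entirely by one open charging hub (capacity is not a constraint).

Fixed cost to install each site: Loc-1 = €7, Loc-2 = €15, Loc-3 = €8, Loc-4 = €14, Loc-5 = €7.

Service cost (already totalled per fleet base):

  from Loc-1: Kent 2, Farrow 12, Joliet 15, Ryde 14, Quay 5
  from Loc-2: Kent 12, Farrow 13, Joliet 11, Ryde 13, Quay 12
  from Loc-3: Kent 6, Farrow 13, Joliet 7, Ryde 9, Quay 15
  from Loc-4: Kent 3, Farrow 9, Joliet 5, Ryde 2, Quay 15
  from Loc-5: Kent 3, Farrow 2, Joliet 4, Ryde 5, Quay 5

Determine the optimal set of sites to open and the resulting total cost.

Open Loc-5 only; minimum total cost 26.

For any fixed open set, each fleet base goes to its cheapest open site; total = fixed + service.
{Loc-5}: Kent→Loc-5 3, Farrow→Loc-5 2, Joliet→Loc-5 4, Ryde→Loc-5 5, Quay→Loc-5 5. Service 19; fixed 7; total 26.
{Loc-1, Loc-5}: Kent→Loc-1 2, Farrow→Loc-5 2, Joliet→Loc-5 4, Ryde→Loc-5 5, Quay→Loc-1 5. Service 18; fixed 14; total 32.
{Loc-3, Loc-5}: service 19 + fixed 15 = 34
{Loc-1, Loc-2, Loc-3, Loc-4, Loc-5}: service 15 + fixed 51 = 66
No other subset beats 26.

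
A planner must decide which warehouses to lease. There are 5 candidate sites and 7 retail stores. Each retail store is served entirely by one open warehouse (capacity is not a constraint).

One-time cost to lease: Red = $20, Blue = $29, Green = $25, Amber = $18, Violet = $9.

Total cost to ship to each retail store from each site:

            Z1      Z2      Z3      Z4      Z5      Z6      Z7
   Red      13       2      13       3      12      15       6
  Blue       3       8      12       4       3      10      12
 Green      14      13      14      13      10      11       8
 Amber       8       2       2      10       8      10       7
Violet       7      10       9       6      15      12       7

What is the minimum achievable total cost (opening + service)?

For any fixed open set, each retail store goes to its cheapest open site; total = fixed + service.
{Amber}: Z1→Amber 8, Z2→Amber 2, Z3→Amber 2, Z4→Amber 10, Z5→Amber 8, Z6→Amber 10, Z7→Amber 7. Service 47; fixed 18; total 65.
{Amber, Violet}: service 42 + fixed 27 = 69
{Violet}: Z1→Violet 7, Z2→Violet 10, Z3→Violet 9, Z4→Violet 6, Z5→Violet 15, Z6→Violet 12, Z7→Violet 7. Service 66; fixed 9; total 75.
{Red, Blue, Green, Amber, Violet}: service 29 + fixed 101 = 130
No other subset beats 65.

Minimum total cost: 65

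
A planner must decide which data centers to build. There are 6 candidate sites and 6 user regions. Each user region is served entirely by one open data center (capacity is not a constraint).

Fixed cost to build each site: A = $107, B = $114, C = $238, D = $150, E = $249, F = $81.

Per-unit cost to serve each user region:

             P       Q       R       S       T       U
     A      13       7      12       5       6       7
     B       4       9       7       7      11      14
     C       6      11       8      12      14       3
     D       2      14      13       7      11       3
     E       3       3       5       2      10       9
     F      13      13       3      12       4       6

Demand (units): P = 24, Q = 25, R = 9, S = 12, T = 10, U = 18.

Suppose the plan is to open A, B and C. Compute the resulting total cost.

Total cost: 967

Each user region is assigned to its cheapest site among the open ones.
{A, B, C}: P→B 4·24=96, Q→A 7·25=175, R→B 7·9=63, S→A 5·12=60, T→A 6·10=60, U→C 3·18=54. Service 508; fixed 459; total 967.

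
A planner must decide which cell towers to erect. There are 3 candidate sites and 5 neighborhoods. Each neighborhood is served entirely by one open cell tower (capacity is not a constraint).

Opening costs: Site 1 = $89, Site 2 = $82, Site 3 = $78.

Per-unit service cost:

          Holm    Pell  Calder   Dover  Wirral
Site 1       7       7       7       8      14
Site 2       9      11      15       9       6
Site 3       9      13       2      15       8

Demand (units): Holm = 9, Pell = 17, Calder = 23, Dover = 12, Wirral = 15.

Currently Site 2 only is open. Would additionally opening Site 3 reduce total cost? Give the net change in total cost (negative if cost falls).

Yes — net change −221 (cost falls by 221).

Current service cost with {Site 2}: 811.
Adding Site 3: each neighborhood re-picks its cheapest; new service cost 512, saving 299.
Extra fixed cost: 78. Net change = 78 − 299 = -221.
(Totals: 893 → 672.)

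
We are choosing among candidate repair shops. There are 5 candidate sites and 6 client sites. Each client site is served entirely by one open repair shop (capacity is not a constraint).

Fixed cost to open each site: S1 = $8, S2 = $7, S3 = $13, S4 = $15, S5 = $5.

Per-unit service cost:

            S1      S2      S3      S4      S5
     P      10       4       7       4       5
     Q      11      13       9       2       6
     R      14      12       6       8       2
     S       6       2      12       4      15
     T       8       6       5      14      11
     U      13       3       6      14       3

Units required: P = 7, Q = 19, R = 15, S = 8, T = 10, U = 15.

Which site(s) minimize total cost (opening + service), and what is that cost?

For any fixed open set, each client site goes to its cheapest open site; total = fixed + service.
{S2, S4, S5}: P→S2 4·7=28, Q→S4 2·19=38, R→S5 2·15=30, S→S2 2·8=16, T→S2 6·10=60, U→S2 3·15=45. Service 217; fixed 27; total 244.
{S2, S3, S4, S5}: service 207 + fixed 40 = 247
{S1, S2, S4, S5}: service 217 + fixed 35 = 252
{S1, S2, S3, S4, S5}: P→S2 4·7=28, Q→S4 2·19=38, R→S5 2·15=30, S→S2 2·8=16, T→S3 5·10=50, U→S2 3·15=45. Service 207; fixed 48; total 255.
No other subset beats 244.

Open S2, S4 and S5; minimum total cost 244.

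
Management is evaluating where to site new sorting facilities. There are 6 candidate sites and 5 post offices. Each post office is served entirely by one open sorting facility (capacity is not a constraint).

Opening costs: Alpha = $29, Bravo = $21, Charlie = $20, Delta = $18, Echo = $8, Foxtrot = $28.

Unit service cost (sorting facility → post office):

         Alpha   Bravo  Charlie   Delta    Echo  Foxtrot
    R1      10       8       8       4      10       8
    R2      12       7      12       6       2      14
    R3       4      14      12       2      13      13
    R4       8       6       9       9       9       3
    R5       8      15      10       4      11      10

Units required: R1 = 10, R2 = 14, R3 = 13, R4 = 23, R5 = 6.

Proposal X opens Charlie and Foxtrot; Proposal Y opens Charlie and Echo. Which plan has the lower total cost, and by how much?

Proposal Y is cheaper by 22.

Proposal X: {Charlie, Foxtrot}: R1→Charlie 8·10=80, R2→Charlie 12·14=168, R3→Charlie 12·13=156, R4→Foxtrot 3·23=69, R5→Charlie 10·6=60. Service 533; fixed 48; total 581.
Proposal Y: {Charlie, Echo}: R1→Charlie 8·10=80, R2→Echo 2·14=28, R3→Charlie 12·13=156, R4→Charlie 9·23=207, R5→Charlie 10·6=60. Service 531; fixed 28; total 559.
Difference: |581 − 559| = 22.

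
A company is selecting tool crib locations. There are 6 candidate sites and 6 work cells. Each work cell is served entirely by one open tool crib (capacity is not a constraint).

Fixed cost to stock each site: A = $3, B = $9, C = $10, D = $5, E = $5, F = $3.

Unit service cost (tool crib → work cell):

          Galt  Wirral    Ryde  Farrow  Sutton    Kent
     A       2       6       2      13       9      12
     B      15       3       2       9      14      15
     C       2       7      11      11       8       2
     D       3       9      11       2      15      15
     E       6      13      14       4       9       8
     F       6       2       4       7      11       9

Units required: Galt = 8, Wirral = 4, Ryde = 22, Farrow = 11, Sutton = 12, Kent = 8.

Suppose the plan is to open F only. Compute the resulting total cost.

Each work cell is assigned to its cheapest site among the open ones.
{F}: Galt→F 6·8=48, Wirral→F 2·4=8, Ryde→F 4·22=88, Farrow→F 7·11=77, Sutton→F 11·12=132, Kent→F 9·8=72. Service 425; fixed 3; total 428.

Total cost: 428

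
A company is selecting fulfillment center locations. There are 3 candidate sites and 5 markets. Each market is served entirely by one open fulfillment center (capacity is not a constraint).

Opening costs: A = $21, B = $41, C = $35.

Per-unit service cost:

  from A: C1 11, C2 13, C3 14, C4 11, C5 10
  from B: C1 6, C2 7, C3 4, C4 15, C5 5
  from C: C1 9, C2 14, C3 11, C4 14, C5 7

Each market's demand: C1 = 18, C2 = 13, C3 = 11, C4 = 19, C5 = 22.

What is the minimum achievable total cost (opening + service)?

For any fixed open set, each market goes to its cheapest open site; total = fixed + service.
{A, B}: C1→B 6·18=108, C2→B 7·13=91, C3→B 4·11=44, C4→A 11·19=209, C5→B 5·22=110. Service 562; fixed 62; total 624.
{A, B, C}: service 562 + fixed 97 = 659
{B}: service 638 + fixed 41 = 679
{A}: service 950 + fixed 21 = 971
No other subset beats 624.

Minimum total cost: 624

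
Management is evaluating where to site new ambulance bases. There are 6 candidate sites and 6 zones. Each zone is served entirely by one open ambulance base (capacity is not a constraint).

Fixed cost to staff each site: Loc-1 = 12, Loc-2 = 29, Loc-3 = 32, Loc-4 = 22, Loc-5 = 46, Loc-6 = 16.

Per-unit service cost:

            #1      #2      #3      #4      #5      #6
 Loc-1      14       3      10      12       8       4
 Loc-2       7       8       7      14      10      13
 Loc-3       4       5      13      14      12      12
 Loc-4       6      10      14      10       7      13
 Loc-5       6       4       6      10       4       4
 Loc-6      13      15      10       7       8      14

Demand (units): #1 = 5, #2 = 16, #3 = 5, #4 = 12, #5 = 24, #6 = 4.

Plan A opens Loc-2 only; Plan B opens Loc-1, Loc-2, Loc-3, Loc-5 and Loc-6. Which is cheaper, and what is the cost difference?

Plan B is cheaper by 258.

Plan A: {Loc-2}: #1→Loc-2 7·5=35, #2→Loc-2 8·16=128, #3→Loc-2 7·5=35, #4→Loc-2 14·12=168, #5→Loc-2 10·24=240, #6→Loc-2 13·4=52. Service 658; fixed 29; total 687.
Plan B: {Loc-1, Loc-2, Loc-3, Loc-5, Loc-6}: #1→Loc-3 4·5=20, #2→Loc-1 3·16=48, #3→Loc-5 6·5=30, #4→Loc-6 7·12=84, #5→Loc-5 4·24=96, #6→Loc-1 4·4=16. Service 294; fixed 135; total 429.
Difference: |687 − 429| = 258.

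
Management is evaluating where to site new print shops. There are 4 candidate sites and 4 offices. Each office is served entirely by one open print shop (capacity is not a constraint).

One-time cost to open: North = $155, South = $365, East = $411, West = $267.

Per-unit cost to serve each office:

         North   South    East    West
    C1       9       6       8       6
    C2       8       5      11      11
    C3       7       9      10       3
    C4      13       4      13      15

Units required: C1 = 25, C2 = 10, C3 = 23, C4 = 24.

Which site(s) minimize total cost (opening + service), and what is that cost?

For any fixed open set, each office goes to its cheapest open site; total = fixed + service.
{South}: C1→South 6·25=150, C2→South 5·10=50, C3→South 9·23=207, C4→South 4·24=96. Service 503; fixed 365; total 868.
{North}: service 778 + fixed 155 = 933
{West}: service 689 + fixed 267 = 956
{North, South, East, West}: service 365 + fixed 1198 = 1563
No other subset beats 868.

Open South only; minimum total cost 868.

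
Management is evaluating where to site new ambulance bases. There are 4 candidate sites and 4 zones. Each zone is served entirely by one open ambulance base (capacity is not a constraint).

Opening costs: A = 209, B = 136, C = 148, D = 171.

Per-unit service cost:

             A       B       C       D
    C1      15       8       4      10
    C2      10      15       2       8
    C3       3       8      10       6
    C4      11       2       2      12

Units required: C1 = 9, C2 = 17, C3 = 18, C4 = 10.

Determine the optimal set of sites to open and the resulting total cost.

Open C only; minimum total cost 418.

For any fixed open set, each zone goes to its cheapest open site; total = fixed + service.
{C}: C1→C 4·9=36, C2→C 2·17=34, C3→C 10·18=180, C4→C 2·10=20. Service 270; fixed 148; total 418.
{A, C}: C1→C 4·9=36, C2→C 2·17=34, C3→A 3·18=54, C4→C 2·10=20. Service 144; fixed 357; total 501.
{C, D}: C1→C 4·9=36, C2→C 2·17=34, C3→D 6·18=108, C4→C 2·10=20. Service 198; fixed 319; total 517.
{A, B, C, D}: service 144 + fixed 664 = 808
No other subset beats 418.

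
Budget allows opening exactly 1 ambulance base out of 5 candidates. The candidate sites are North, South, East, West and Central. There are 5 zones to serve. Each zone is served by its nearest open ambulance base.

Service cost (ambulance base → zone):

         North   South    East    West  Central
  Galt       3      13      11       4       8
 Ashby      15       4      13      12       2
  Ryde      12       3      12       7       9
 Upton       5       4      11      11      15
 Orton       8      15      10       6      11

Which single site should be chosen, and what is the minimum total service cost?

With exactly 1 open, each zone uses its cheapest among the chosen.
{South}: Galt→South 13, Ashby→South 4, Ryde→South 3, Upton→South 4, Orton→South 15. Service cost 39.
{West}: service cost 40
{North}: service cost 43
Among all 5 size-1 choices, {South} is lowest.

Choose South only; total service cost 39.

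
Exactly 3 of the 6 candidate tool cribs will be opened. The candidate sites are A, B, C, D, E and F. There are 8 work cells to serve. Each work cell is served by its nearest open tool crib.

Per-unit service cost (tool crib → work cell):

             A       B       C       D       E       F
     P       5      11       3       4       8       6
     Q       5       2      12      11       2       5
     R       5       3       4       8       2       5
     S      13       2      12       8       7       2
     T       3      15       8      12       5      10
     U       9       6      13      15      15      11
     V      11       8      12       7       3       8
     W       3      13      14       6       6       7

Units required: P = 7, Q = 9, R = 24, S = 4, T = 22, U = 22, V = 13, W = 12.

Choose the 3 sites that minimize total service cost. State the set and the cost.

Choose A, B and E; total service cost 382.

With exactly 3 open, each work cell uses its cheapest among the chosen.
{A, B, E}: P→A 5·7=35, Q→B 2·9=18, R→E 2·24=48, S→B 2·4=8, T→A 3·22=66, U→B 6·22=132, V→E 3·13=39, W→A 3·12=36. Service cost 382.
{A, E, F}: service cost 448
{B, C, E}: service cost 448
Among all 20 size-3 choices, {A, B, E} is lowest.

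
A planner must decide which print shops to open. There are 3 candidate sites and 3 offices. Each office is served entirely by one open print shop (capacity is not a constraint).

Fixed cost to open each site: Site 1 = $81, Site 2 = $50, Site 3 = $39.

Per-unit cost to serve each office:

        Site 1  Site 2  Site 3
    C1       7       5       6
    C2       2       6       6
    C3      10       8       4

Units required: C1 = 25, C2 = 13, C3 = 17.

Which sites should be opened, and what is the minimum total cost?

Open Site 3 only; minimum total cost 335.

For any fixed open set, each office goes to its cheapest open site; total = fixed + service.
{Site 3}: C1→Site 3 6·25=150, C2→Site 3 6·13=78, C3→Site 3 4·17=68. Service 296; fixed 39; total 335.
{Site 2, Site 3}: C1→Site 2 5·25=125, C2→Site 2 6·13=78, C3→Site 3 4·17=68. Service 271; fixed 89; total 360.
{Site 1, Site 3}: C1→Site 3 6·25=150, C2→Site 1 2·13=26, C3→Site 3 4·17=68. Service 244; fixed 120; total 364.
{Site 1, Site 2, Site 3}: C1→Site 2 5·25=125, C2→Site 1 2·13=26, C3→Site 3 4·17=68. Service 219; fixed 170; total 389.
(All 7 nonempty subsets were checked; Site 3 only is lowest.)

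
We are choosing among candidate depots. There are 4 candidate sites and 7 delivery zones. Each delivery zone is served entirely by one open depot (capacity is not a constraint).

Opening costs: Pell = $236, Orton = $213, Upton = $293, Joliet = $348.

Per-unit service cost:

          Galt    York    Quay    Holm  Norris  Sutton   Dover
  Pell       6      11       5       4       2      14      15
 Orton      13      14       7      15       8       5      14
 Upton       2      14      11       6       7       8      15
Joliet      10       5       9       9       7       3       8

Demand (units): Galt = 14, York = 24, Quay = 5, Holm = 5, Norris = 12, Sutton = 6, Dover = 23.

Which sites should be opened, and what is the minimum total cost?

Open Joliet only; minimum total cost 984.

For any fixed open set, each delivery zone goes to its cheapest open site; total = fixed + service.
{Joliet}: Galt→Joliet 10·14=140, York→Joliet 5·24=120, Quay→Joliet 9·5=45, Holm→Joliet 9·5=45, Norris→Joliet 7·12=84, Sutton→Joliet 3·6=18, Dover→Joliet 8·23=184. Service 636; fixed 348; total 984.
{Pell, Joliet}: service 475 + fixed 584 = 1059
{Pell}: service 846 + fixed 236 = 1082
{Pell, Orton, Upton, Joliet}: service 419 + fixed 1090 = 1509
(All 15 nonempty subsets were checked; Joliet only is lowest.)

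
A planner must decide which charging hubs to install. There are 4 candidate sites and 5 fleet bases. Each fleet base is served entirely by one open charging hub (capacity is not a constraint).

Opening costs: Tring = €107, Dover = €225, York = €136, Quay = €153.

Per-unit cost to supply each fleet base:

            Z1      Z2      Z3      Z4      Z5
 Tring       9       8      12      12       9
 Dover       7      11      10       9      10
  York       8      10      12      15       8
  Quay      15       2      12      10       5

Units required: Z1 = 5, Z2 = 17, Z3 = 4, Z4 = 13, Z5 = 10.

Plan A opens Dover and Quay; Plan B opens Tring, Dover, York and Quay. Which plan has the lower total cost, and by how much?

Plan A: {Dover, Quay}: Z1→Dover 7·5=35, Z2→Quay 2·17=34, Z3→Dover 10·4=40, Z4→Dover 9·13=117, Z5→Quay 5·10=50. Service 276; fixed 378; total 654.
Plan B: {Tring, Dover, York, Quay}: Z1→Dover 7·5=35, Z2→Quay 2·17=34, Z3→Dover 10·4=40, Z4→Dover 9·13=117, Z5→Quay 5·10=50. Service 276; fixed 621; total 897.
Difference: |654 − 897| = 243.

Plan A is cheaper by 243.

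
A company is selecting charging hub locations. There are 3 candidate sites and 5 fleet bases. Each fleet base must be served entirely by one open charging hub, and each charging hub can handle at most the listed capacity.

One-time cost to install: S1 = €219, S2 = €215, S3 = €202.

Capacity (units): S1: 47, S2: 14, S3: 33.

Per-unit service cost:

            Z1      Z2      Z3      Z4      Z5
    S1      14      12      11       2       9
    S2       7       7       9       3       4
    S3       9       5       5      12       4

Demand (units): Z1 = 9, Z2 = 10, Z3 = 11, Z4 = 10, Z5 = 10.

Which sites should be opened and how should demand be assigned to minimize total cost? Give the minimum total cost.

Minimum total cost: 712

Open {S1, S3}: Z1→S1 14·9=126, Z2→S3 5·10=50, Z3→S3 5·11=55, Z4→S1 2·10=20, Z5→S3 4·10=40.
Loads: S1 carries 19/47, S3 carries 31/33. Service 291; fixed 421; total 712.
Next best feasible plan costs 717.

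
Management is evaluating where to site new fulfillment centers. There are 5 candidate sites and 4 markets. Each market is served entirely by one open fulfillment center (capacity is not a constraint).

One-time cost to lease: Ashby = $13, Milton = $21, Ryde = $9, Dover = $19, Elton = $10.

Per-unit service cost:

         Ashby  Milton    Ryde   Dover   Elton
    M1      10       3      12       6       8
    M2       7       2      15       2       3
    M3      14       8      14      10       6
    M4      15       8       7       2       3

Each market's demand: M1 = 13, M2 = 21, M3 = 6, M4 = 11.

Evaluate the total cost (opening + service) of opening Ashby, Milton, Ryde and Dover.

Each market is assigned to its cheapest site among the open ones.
{Ashby, Milton, Ryde, Dover}: M1→Milton 3·13=39, M2→Milton 2·21=42, M3→Milton 8·6=48, M4→Dover 2·11=22. Service 151; fixed 62; total 213.

Total cost: 213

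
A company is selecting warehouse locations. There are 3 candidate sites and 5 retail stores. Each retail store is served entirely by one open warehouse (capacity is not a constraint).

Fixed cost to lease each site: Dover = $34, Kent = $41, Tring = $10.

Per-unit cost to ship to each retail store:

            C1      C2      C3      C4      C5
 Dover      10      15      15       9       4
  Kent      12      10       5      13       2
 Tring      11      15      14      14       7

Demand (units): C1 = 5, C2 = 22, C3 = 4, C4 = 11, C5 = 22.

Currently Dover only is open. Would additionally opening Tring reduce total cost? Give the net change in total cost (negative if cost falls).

No — net change +6 (cost rises by 6).

Current service cost with {Dover}: 627.
Adding Tring: each retail store re-picks its cheapest; new service cost 623, saving 4.
Extra fixed cost: 10. Net change = 10 − 4 = 6.
(Totals: 661 → 667.)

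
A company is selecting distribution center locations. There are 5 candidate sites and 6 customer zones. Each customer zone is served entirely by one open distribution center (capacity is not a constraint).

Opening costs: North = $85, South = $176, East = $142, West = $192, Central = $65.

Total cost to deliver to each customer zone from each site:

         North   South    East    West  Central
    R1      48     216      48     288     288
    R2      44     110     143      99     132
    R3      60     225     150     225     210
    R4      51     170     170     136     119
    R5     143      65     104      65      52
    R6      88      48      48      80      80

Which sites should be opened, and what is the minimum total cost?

Open North and Central; minimum total cost 485.

For any fixed open set, each customer zone goes to its cheapest open site; total = fixed + service.
{North, Central}: R1→North 48, R2→North 44, R3→North 60, R4→North 51, R5→Central 52, R6→Central 80. Service 335; fixed 150; total 485.
{North}: service 434 + fixed 85 = 519
{North, South}: service 316 + fixed 261 = 577
{North, South, East, West, Central}: service 303 + fixed 660 = 963
No other subset beats 485.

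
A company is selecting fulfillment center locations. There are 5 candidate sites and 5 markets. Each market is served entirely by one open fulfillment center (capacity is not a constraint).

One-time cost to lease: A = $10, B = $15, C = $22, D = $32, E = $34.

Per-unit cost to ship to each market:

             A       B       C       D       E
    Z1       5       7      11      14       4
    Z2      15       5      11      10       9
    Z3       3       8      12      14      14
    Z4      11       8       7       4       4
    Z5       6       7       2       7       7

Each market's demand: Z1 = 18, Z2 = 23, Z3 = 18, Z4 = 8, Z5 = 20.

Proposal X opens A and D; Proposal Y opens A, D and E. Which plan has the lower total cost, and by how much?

Proposal Y is cheaper by 7.

Proposal X: {A, D}: Z1→A 5·18=90, Z2→D 10·23=230, Z3→A 3·18=54, Z4→D 4·8=32, Z5→A 6·20=120. Service 526; fixed 42; total 568.
Proposal Y: {A, D, E}: Z1→E 4·18=72, Z2→E 9·23=207, Z3→A 3·18=54, Z4→D 4·8=32, Z5→A 6·20=120. Service 485; fixed 76; total 561.
Difference: |568 − 561| = 7.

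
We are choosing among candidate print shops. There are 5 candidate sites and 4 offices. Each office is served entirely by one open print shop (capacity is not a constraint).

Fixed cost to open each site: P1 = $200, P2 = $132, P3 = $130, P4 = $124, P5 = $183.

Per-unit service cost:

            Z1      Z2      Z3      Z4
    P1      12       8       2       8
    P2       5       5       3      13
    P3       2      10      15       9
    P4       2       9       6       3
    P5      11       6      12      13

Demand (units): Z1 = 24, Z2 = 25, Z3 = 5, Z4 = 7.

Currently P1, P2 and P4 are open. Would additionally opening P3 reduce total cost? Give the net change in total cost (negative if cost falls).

Current service cost with {P1, P2, P4}: 204.
Adding P3: each office re-picks its cheapest; new service cost 204, saving 0.
Extra fixed cost: 130. Net change = 130 − 0 = 130.
(Totals: 660 → 790.)

No — net change +130 (cost rises by 130).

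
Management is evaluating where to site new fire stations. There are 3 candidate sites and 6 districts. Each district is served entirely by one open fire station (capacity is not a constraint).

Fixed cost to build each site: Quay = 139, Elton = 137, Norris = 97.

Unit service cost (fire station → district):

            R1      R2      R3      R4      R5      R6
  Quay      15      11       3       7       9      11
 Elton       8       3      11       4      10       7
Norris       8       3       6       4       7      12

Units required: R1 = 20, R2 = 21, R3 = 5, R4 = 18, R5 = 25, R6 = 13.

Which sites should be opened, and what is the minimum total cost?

Open Norris only; minimum total cost 753.

For any fixed open set, each district goes to its cheapest open site; total = fixed + service.
{Norris}: R1→Norris 8·20=160, R2→Norris 3·21=63, R3→Norris 6·5=30, R4→Norris 4·18=72, R5→Norris 7·25=175, R6→Norris 12·13=156. Service 656; fixed 97; total 753.
{Elton, Norris}: service 591 + fixed 234 = 825
{Elton}: service 691 + fixed 137 = 828
{Quay, Elton, Norris}: service 576 + fixed 373 = 949
No other subset beats 753.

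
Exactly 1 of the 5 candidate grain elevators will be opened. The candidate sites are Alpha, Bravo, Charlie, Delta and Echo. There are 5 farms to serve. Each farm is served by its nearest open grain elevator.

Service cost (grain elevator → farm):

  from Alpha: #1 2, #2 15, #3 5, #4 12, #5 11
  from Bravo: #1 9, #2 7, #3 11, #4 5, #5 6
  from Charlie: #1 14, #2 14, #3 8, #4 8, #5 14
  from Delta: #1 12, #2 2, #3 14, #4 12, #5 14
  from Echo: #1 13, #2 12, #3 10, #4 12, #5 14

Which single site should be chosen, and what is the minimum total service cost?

With exactly 1 open, each farm uses its cheapest among the chosen.
{Bravo}: #1→Bravo 9, #2→Bravo 7, #3→Bravo 11, #4→Bravo 5, #5→Bravo 6. Service cost 38.
{Alpha}: service cost 45
{Delta}: service cost 54
Among all 5 size-1 choices, {Bravo} is lowest.

Choose Bravo only; total service cost 38.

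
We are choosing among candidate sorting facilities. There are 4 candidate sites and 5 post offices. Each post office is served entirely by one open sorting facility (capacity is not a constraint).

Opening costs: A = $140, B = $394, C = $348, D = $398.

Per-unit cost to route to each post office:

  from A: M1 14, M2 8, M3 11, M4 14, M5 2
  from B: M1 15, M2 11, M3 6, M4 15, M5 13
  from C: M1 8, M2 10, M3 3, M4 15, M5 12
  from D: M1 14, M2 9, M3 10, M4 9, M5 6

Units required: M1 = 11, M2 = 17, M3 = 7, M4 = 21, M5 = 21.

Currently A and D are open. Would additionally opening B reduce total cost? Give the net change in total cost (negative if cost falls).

No — net change +366 (cost rises by 366).

Current service cost with {A, D}: 591.
Adding B: each post office re-picks its cheapest; new service cost 563, saving 28.
Extra fixed cost: 394. Net change = 394 − 28 = 366.
(Totals: 1129 → 1495.)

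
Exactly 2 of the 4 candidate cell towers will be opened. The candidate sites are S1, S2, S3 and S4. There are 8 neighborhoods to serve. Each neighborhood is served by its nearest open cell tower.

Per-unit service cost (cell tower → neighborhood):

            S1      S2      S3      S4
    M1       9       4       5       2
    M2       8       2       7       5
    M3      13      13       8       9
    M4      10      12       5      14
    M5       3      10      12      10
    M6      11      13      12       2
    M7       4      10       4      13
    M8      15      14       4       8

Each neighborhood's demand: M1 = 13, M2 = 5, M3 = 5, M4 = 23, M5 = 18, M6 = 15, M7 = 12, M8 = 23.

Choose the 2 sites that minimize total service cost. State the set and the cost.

With exactly 2 open, each neighborhood uses its cheapest among the chosen.
{S3, S4}: M1→S4 2·13=26, M2→S4 5·5=25, M3→S3 8·5=40, M4→S3 5·23=115, M5→S4 10·18=180, M6→S4 2·15=30, M7→S3 4·12=48, M8→S3 4·23=92. Service cost 556.
{S1, S3}: service cost 614
{S1, S4}: service cost 642
Among all 6 size-2 choices, {S3, S4} is lowest.

Choose S3 and S4; total service cost 556.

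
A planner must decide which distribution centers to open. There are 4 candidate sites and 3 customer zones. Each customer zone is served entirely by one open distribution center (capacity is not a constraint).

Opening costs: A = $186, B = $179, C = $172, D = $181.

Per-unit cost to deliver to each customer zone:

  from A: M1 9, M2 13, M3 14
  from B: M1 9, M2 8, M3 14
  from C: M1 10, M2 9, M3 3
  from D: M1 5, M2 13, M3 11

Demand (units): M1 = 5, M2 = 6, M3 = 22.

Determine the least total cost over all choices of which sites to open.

For any fixed open set, each customer zone goes to its cheapest open site; total = fixed + service.
{C}: M1→C 10·5=50, M2→C 9·6=54, M3→C 3·22=66. Service 170; fixed 172; total 342.
{C, D}: service 145 + fixed 353 = 498
{B, C}: service 159 + fixed 351 = 510
{A, B, C, D}: M1→D 5·5=25, M2→B 8·6=48, M3→C 3·22=66. Service 139; fixed 718; total 857.
No other subset beats 342.

Minimum total cost: 342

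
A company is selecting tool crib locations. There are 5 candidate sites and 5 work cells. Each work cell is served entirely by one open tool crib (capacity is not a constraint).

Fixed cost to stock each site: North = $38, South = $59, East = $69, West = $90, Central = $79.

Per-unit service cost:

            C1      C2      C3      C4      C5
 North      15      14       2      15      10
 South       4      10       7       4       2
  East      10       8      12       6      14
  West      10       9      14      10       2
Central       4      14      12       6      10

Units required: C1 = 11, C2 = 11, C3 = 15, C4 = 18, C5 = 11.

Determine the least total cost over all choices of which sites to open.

Minimum total cost: 375

For any fixed open set, each work cell goes to its cheapest open site; total = fixed + service.
{North, South}: C1→South 4·11=44, C2→South 10·11=110, C3→North 2·15=30, C4→South 4·18=72, C5→South 2·11=22. Service 278; fixed 97; total 375.
{South}: service 353 + fixed 59 = 412
{North, South, East}: C1→South 4·11=44, C2→East 8·11=88, C3→North 2·15=30, C4→South 4·18=72, C5→South 2·11=22. Service 256; fixed 166; total 422.
{North, South, East, West, Central}: C1→South 4·11=44, C2→East 8·11=88, C3→North 2·15=30, C4→South 4·18=72, C5→South 2·11=22. Service 256; fixed 335; total 591.
No other subset beats 375.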